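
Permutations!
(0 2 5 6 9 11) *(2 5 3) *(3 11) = [5, 1, 11, 2, 4, 6, 9, 7, 8, 3, 10, 0] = (0 5 6 9 3 2 11)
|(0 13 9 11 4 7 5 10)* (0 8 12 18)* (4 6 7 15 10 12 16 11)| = |(0 13 9 4 15 10 8 16 11 6 7 5 12 18)| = 14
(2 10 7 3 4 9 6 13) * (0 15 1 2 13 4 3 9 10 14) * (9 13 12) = [15, 2, 14, 3, 10, 5, 4, 13, 8, 6, 7, 11, 9, 12, 0, 1] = (0 15 1 2 14)(4 10 7 13 12 9 6)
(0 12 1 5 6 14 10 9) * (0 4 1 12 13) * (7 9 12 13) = [7, 5, 2, 3, 1, 6, 14, 9, 8, 4, 12, 11, 13, 0, 10] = (0 7 9 4 1 5 6 14 10 12 13)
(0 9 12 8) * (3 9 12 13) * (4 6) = (0 12 8)(3 9 13)(4 6) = [12, 1, 2, 9, 6, 5, 4, 7, 0, 13, 10, 11, 8, 3]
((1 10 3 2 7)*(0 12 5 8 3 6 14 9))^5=(0 2 14 8 10 12 7 9 3 6 5 1)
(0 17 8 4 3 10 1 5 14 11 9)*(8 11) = (0 17 11 9)(1 5 14 8 4 3 10) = [17, 5, 2, 10, 3, 14, 6, 7, 4, 0, 1, 9, 12, 13, 8, 15, 16, 11]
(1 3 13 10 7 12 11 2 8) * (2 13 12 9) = (1 3 12 11 13 10 7 9 2 8) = [0, 3, 8, 12, 4, 5, 6, 9, 1, 2, 7, 13, 11, 10]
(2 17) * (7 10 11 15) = (2 17)(7 10 11 15) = [0, 1, 17, 3, 4, 5, 6, 10, 8, 9, 11, 15, 12, 13, 14, 7, 16, 2]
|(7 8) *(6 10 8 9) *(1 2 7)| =7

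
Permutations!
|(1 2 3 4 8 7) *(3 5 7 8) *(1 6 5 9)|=|(1 2 9)(3 4)(5 7 6)|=6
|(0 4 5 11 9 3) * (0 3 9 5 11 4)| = |(4 11 5)| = 3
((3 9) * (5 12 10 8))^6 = ((3 9)(5 12 10 8))^6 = (5 10)(8 12)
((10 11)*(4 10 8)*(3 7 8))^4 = (3 10 8)(4 7 11)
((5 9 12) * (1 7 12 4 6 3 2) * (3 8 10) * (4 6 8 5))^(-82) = (1 3 8 12)(2 10 4 7)(5 6 9)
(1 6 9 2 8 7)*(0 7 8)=(0 7 1 6 9 2)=[7, 6, 0, 3, 4, 5, 9, 1, 8, 2]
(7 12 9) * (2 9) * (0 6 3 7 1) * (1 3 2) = [6, 0, 9, 7, 4, 5, 2, 12, 8, 3, 10, 11, 1] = (0 6 2 9 3 7 12 1)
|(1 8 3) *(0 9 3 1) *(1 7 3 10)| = |(0 9 10 1 8 7 3)| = 7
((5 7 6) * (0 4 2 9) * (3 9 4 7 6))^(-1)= (0 9 3 7)(2 4)(5 6)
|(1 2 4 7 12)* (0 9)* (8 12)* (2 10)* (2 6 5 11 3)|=|(0 9)(1 10 6 5 11 3 2 4 7 8 12)|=22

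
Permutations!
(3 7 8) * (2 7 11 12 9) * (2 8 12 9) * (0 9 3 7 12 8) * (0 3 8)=(0 9 3 11 8 7)(2 12)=[9, 1, 12, 11, 4, 5, 6, 0, 7, 3, 10, 8, 2]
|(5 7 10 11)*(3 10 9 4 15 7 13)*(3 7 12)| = |(3 10 11 5 13 7 9 4 15 12)| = 10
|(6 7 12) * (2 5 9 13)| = 12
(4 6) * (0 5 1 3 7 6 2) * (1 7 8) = (0 5 7 6 4 2)(1 3 8) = [5, 3, 0, 8, 2, 7, 4, 6, 1]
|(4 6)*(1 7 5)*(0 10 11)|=6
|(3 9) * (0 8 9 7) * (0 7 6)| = |(0 8 9 3 6)| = 5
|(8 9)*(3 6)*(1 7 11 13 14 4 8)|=8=|(1 7 11 13 14 4 8 9)(3 6)|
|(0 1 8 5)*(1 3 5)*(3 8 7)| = 6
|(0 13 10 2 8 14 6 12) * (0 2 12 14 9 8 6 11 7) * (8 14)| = 11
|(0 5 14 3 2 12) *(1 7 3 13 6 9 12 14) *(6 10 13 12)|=8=|(0 5 1 7 3 2 14 12)(6 9)(10 13)|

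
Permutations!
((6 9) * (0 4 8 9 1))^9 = ((0 4 8 9 6 1))^9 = (0 9)(1 8)(4 6)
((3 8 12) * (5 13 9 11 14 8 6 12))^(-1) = (3 12 6)(5 8 14 11 9 13) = ((3 6 12)(5 13 9 11 14 8))^(-1)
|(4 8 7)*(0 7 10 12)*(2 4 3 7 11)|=14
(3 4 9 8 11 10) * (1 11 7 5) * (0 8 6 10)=[8, 11, 2, 4, 9, 1, 10, 5, 7, 6, 3, 0]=(0 8 7 5 1 11)(3 4 9 6 10)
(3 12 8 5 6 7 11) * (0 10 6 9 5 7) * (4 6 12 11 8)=(0 10 12 4 6)(3 11)(5 9)(7 8)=[10, 1, 2, 11, 6, 9, 0, 8, 7, 5, 12, 3, 4]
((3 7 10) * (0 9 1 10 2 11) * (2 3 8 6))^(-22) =((0 9 1 10 8 6 2 11)(3 7))^(-22) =(0 1 8 2)(6 11 9 10)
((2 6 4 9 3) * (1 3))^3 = (1 6)(2 9)(3 4) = ((1 3 2 6 4 9))^3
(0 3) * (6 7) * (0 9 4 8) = (0 3 9 4 8)(6 7) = [3, 1, 2, 9, 8, 5, 7, 6, 0, 4]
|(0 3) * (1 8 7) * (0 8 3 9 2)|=12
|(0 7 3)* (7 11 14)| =|(0 11 14 7 3)| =5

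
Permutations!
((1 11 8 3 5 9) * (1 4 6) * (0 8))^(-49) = ((0 8 3 5 9 4 6 1 11))^(-49) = (0 4 8 6 3 1 5 11 9)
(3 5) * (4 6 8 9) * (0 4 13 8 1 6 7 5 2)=(0 4 7 5 3 2)(1 6)(8 9 13)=[4, 6, 0, 2, 7, 3, 1, 5, 9, 13, 10, 11, 12, 8]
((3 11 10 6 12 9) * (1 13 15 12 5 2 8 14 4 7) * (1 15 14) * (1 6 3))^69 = ((1 13 14 4 7 15 12 9)(2 8 6 5)(3 11 10))^69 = (1 15 14 9 7 13 12 4)(2 8 6 5)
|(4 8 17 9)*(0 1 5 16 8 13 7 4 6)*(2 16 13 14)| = 13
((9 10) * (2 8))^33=((2 8)(9 10))^33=(2 8)(9 10)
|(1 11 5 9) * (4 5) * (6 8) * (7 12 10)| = 30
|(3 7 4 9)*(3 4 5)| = 6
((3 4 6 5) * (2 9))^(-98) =((2 9)(3 4 6 5))^(-98) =(9)(3 6)(4 5)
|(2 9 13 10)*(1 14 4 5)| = |(1 14 4 5)(2 9 13 10)| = 4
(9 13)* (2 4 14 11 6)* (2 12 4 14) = [0, 1, 14, 3, 2, 5, 12, 7, 8, 13, 10, 6, 4, 9, 11] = (2 14 11 6 12 4)(9 13)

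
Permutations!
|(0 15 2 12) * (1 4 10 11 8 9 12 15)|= 8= |(0 1 4 10 11 8 9 12)(2 15)|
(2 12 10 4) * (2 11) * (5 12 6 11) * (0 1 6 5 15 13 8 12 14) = [1, 6, 5, 3, 15, 14, 11, 7, 12, 9, 4, 2, 10, 8, 0, 13] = (0 1 6 11 2 5 14)(4 15 13 8 12 10)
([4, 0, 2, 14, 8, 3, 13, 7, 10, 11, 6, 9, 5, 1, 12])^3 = (0 10 1 8 13 4 6)(3 5 12 14)(9 11)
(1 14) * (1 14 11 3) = [0, 11, 2, 1, 4, 5, 6, 7, 8, 9, 10, 3, 12, 13, 14] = (14)(1 11 3)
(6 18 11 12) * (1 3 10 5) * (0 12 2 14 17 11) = (0 12 6 18)(1 3 10 5)(2 14 17 11) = [12, 3, 14, 10, 4, 1, 18, 7, 8, 9, 5, 2, 6, 13, 17, 15, 16, 11, 0]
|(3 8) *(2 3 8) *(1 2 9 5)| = 5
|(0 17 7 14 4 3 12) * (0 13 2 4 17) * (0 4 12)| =3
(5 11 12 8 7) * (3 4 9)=(3 4 9)(5 11 12 8 7)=[0, 1, 2, 4, 9, 11, 6, 5, 7, 3, 10, 12, 8]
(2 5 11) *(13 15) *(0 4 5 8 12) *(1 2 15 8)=[4, 2, 1, 3, 5, 11, 6, 7, 12, 9, 10, 15, 0, 8, 14, 13]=(0 4 5 11 15 13 8 12)(1 2)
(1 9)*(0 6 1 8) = (0 6 1 9 8) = [6, 9, 2, 3, 4, 5, 1, 7, 0, 8]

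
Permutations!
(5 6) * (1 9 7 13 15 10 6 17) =[0, 9, 2, 3, 4, 17, 5, 13, 8, 7, 6, 11, 12, 15, 14, 10, 16, 1] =(1 9 7 13 15 10 6 5 17)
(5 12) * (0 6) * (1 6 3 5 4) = (0 3 5 12 4 1 6) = [3, 6, 2, 5, 1, 12, 0, 7, 8, 9, 10, 11, 4]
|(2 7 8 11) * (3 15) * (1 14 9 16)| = |(1 14 9 16)(2 7 8 11)(3 15)| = 4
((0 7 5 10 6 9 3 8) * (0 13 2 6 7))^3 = (2 3)(6 8)(9 13)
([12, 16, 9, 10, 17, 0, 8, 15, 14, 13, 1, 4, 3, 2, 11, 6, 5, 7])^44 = (0 3 1 5 12 10 16)(2 13 9)(4 6)(7 14)(8 17)(11 15)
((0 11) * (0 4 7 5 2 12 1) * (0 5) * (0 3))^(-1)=((0 11 4 7 3)(1 5 2 12))^(-1)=(0 3 7 4 11)(1 12 2 5)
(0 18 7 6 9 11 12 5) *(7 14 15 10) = (0 18 14 15 10 7 6 9 11 12 5) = [18, 1, 2, 3, 4, 0, 9, 6, 8, 11, 7, 12, 5, 13, 15, 10, 16, 17, 14]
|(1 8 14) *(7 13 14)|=|(1 8 7 13 14)|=5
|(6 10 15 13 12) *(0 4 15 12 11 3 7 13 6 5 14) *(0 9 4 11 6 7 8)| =20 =|(0 11 3 8)(4 15 7 13 6 10 12 5 14 9)|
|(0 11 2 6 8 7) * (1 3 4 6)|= |(0 11 2 1 3 4 6 8 7)|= 9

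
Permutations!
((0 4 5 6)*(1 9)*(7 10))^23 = ((0 4 5 6)(1 9)(7 10))^23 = (0 6 5 4)(1 9)(7 10)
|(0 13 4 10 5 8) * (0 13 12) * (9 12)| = 15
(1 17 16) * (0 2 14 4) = (0 2 14 4)(1 17 16) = [2, 17, 14, 3, 0, 5, 6, 7, 8, 9, 10, 11, 12, 13, 4, 15, 1, 16]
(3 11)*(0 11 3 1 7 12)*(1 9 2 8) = (0 11 9 2 8 1 7 12) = [11, 7, 8, 3, 4, 5, 6, 12, 1, 2, 10, 9, 0]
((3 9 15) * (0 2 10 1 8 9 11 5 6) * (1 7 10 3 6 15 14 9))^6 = (0 6 15 5 11 3 2)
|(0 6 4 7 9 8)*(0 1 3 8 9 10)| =15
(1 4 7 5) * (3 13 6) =[0, 4, 2, 13, 7, 1, 3, 5, 8, 9, 10, 11, 12, 6] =(1 4 7 5)(3 13 6)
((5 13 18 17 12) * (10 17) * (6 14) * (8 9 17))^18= (5 18 8 17)(9 12 13 10)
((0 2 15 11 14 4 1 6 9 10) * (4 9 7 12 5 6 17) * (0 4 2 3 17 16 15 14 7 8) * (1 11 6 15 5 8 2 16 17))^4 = ((0 3 1 17 16 5 15 6 2 14 9 10 4 11 7 12 8))^4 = (0 16 2 4 8 17 6 10 12 1 15 9 7 3 5 14 11)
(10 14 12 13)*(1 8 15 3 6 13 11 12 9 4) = (1 8 15 3 6 13 10 14 9 4)(11 12) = [0, 8, 2, 6, 1, 5, 13, 7, 15, 4, 14, 12, 11, 10, 9, 3]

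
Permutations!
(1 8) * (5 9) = [0, 8, 2, 3, 4, 9, 6, 7, 1, 5] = (1 8)(5 9)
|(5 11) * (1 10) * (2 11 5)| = 2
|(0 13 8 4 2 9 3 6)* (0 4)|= 15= |(0 13 8)(2 9 3 6 4)|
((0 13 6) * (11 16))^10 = ((0 13 6)(11 16))^10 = (16)(0 13 6)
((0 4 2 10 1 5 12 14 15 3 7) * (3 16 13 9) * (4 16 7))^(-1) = ((0 16 13 9 3 4 2 10 1 5 12 14 15 7))^(-1) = (0 7 15 14 12 5 1 10 2 4 3 9 13 16)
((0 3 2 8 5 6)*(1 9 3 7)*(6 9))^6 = (0 1)(2 8 5 9 3)(6 7)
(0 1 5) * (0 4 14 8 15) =(0 1 5 4 14 8 15) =[1, 5, 2, 3, 14, 4, 6, 7, 15, 9, 10, 11, 12, 13, 8, 0]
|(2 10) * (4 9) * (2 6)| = |(2 10 6)(4 9)| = 6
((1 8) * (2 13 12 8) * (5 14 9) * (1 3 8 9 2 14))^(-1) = (1 5 9 12 13 2 14)(3 8)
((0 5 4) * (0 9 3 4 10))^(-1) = (0 10 5)(3 9 4)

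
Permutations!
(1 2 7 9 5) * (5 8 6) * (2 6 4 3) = (1 6 5)(2 7 9 8 4 3) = [0, 6, 7, 2, 3, 1, 5, 9, 4, 8]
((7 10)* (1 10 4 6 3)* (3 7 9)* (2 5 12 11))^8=(12)(4 7 6)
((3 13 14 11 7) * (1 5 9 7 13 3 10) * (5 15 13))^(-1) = (1 10 7 9 5 11 14 13 15)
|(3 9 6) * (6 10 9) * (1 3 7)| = |(1 3 6 7)(9 10)| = 4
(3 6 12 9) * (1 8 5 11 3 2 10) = (1 8 5 11 3 6 12 9 2 10) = [0, 8, 10, 6, 4, 11, 12, 7, 5, 2, 1, 3, 9]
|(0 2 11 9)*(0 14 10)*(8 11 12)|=8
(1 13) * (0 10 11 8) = [10, 13, 2, 3, 4, 5, 6, 7, 0, 9, 11, 8, 12, 1] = (0 10 11 8)(1 13)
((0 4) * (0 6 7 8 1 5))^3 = (0 7 5 6 1 4 8)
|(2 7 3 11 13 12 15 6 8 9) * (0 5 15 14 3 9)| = |(0 5 15 6 8)(2 7 9)(3 11 13 12 14)| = 15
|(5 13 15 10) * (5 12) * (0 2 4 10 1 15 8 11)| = 18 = |(0 2 4 10 12 5 13 8 11)(1 15)|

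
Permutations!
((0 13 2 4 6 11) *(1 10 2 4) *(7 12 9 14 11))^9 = (14)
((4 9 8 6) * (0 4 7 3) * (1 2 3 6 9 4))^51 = (0 3 2 1)(6 7)(8 9)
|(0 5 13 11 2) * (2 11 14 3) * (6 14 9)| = |(0 5 13 9 6 14 3 2)| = 8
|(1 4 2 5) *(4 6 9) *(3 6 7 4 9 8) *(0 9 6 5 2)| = 9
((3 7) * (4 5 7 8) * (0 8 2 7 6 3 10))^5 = ((0 8 4 5 6 3 2 7 10))^5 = (0 3 8 2 4 7 5 10 6)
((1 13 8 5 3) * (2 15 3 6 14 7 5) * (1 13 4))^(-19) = (1 4)(2 15 3 13 8)(5 6 14 7)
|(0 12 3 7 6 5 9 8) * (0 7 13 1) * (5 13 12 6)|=4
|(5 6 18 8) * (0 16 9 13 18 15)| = 9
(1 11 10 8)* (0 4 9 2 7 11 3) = [4, 3, 7, 0, 9, 5, 6, 11, 1, 2, 8, 10] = (0 4 9 2 7 11 10 8 1 3)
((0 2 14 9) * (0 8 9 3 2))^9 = ((2 14 3)(8 9))^9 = (14)(8 9)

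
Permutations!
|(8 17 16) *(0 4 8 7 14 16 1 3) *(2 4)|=|(0 2 4 8 17 1 3)(7 14 16)|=21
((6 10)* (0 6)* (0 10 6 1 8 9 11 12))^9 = ((0 1 8 9 11 12))^9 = (0 9)(1 11)(8 12)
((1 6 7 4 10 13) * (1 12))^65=((1 6 7 4 10 13 12))^65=(1 7 10 12 6 4 13)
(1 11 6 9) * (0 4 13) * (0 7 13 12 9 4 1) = [1, 11, 2, 3, 12, 5, 4, 13, 8, 0, 10, 6, 9, 7] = (0 1 11 6 4 12 9)(7 13)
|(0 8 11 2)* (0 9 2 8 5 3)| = 6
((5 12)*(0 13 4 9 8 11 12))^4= (0 8)(4 12)(5 9)(11 13)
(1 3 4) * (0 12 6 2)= (0 12 6 2)(1 3 4)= [12, 3, 0, 4, 1, 5, 2, 7, 8, 9, 10, 11, 6]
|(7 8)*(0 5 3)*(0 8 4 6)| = 7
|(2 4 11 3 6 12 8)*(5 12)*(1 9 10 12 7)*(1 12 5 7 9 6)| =9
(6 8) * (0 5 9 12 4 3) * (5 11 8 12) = (0 11 8 6 12 4 3)(5 9) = [11, 1, 2, 0, 3, 9, 12, 7, 6, 5, 10, 8, 4]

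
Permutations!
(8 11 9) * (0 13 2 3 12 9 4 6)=(0 13 2 3 12 9 8 11 4 6)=[13, 1, 3, 12, 6, 5, 0, 7, 11, 8, 10, 4, 9, 2]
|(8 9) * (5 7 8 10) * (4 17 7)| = |(4 17 7 8 9 10 5)| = 7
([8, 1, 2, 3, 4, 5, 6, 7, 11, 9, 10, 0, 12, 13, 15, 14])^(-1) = (0 11 8)(14 15)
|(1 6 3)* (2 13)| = 6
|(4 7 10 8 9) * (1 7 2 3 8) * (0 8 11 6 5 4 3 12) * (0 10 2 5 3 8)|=|(1 7 2 12 10)(3 11 6)(4 5)(8 9)|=30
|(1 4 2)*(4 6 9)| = 5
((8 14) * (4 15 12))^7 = ((4 15 12)(8 14))^7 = (4 15 12)(8 14)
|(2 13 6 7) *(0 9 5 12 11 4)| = 12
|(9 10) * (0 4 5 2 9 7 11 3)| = |(0 4 5 2 9 10 7 11 3)| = 9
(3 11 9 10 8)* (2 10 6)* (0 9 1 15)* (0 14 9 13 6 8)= (0 13 6 2 10)(1 15 14 9 8 3 11)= [13, 15, 10, 11, 4, 5, 2, 7, 3, 8, 0, 1, 12, 6, 9, 14]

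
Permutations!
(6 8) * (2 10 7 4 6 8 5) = (2 10 7 4 6 5) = [0, 1, 10, 3, 6, 2, 5, 4, 8, 9, 7]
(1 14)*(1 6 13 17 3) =(1 14 6 13 17 3) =[0, 14, 2, 1, 4, 5, 13, 7, 8, 9, 10, 11, 12, 17, 6, 15, 16, 3]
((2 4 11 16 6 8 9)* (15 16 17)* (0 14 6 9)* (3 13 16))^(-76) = (2 3 4 13 11 16 17 9 15)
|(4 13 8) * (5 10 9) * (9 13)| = |(4 9 5 10 13 8)| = 6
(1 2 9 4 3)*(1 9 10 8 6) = (1 2 10 8 6)(3 9 4) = [0, 2, 10, 9, 3, 5, 1, 7, 6, 4, 8]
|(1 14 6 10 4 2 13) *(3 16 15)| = 21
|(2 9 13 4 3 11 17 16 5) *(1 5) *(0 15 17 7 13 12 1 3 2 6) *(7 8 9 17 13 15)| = |(0 7 15 13 4 2 17 16 3 11 8 9 12 1 5 6)| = 16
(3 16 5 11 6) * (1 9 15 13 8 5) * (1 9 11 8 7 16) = (1 11 6 3)(5 8)(7 16 9 15 13) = [0, 11, 2, 1, 4, 8, 3, 16, 5, 15, 10, 6, 12, 7, 14, 13, 9]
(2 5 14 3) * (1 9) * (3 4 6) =[0, 9, 5, 2, 6, 14, 3, 7, 8, 1, 10, 11, 12, 13, 4] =(1 9)(2 5 14 4 6 3)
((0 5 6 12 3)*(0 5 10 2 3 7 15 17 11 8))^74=((0 10 2 3 5 6 12 7 15 17 11 8))^74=(0 2 5 12 15 11)(3 6 7 17 8 10)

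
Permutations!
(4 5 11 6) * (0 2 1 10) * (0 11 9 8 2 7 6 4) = (0 7 6)(1 10 11 4 5 9 8 2) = [7, 10, 1, 3, 5, 9, 0, 6, 2, 8, 11, 4]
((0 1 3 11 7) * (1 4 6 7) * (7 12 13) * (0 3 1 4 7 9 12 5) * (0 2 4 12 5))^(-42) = (0 3 12 9 2 6 7 11 13 5 4)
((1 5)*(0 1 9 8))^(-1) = ((0 1 5 9 8))^(-1) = (0 8 9 5 1)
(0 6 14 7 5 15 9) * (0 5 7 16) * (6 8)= (0 8 6 14 16)(5 15 9)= [8, 1, 2, 3, 4, 15, 14, 7, 6, 5, 10, 11, 12, 13, 16, 9, 0]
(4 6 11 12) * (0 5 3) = [5, 1, 2, 0, 6, 3, 11, 7, 8, 9, 10, 12, 4] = (0 5 3)(4 6 11 12)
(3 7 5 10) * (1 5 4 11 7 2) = (1 5 10 3 2)(4 11 7) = [0, 5, 1, 2, 11, 10, 6, 4, 8, 9, 3, 7]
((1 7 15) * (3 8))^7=((1 7 15)(3 8))^7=(1 7 15)(3 8)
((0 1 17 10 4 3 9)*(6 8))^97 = ((0 1 17 10 4 3 9)(6 8))^97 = (0 9 3 4 10 17 1)(6 8)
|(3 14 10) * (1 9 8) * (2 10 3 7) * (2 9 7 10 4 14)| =4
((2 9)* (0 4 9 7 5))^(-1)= (0 5 7 2 9 4)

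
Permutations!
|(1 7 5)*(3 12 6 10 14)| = 15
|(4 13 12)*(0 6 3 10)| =|(0 6 3 10)(4 13 12)| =12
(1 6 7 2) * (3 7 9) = [0, 6, 1, 7, 4, 5, 9, 2, 8, 3] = (1 6 9 3 7 2)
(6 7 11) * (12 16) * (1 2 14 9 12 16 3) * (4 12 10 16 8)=[0, 2, 14, 1, 12, 5, 7, 11, 4, 10, 16, 6, 3, 13, 9, 15, 8]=(1 2 14 9 10 16 8 4 12 3)(6 7 11)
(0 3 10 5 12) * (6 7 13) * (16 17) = (0 3 10 5 12)(6 7 13)(16 17) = [3, 1, 2, 10, 4, 12, 7, 13, 8, 9, 5, 11, 0, 6, 14, 15, 17, 16]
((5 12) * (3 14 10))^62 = ((3 14 10)(5 12))^62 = (3 10 14)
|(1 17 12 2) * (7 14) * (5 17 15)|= |(1 15 5 17 12 2)(7 14)|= 6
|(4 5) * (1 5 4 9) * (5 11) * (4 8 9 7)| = |(1 11 5 7 4 8 9)| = 7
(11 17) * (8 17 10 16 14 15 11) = [0, 1, 2, 3, 4, 5, 6, 7, 17, 9, 16, 10, 12, 13, 15, 11, 14, 8] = (8 17)(10 16 14 15 11)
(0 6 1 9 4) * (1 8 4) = (0 6 8 4)(1 9) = [6, 9, 2, 3, 0, 5, 8, 7, 4, 1]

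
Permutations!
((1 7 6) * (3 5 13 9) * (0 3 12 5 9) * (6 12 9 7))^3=((0 3 7 12 5 13)(1 6))^3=(0 12)(1 6)(3 5)(7 13)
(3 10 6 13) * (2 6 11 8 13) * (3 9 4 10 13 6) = (2 3 13 9 4 10 11 8 6) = [0, 1, 3, 13, 10, 5, 2, 7, 6, 4, 11, 8, 12, 9]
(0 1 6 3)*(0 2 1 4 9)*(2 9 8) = (0 4 8 2 1 6 3 9) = [4, 6, 1, 9, 8, 5, 3, 7, 2, 0]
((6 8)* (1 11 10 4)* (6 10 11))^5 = (11)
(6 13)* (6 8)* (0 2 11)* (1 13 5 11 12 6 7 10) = [2, 13, 12, 3, 4, 11, 5, 10, 7, 9, 1, 0, 6, 8] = (0 2 12 6 5 11)(1 13 8 7 10)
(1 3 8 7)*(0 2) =(0 2)(1 3 8 7) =[2, 3, 0, 8, 4, 5, 6, 1, 7]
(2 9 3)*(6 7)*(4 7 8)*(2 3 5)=(2 9 5)(4 7 6 8)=[0, 1, 9, 3, 7, 2, 8, 6, 4, 5]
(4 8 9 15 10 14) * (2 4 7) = (2 4 8 9 15 10 14 7) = [0, 1, 4, 3, 8, 5, 6, 2, 9, 15, 14, 11, 12, 13, 7, 10]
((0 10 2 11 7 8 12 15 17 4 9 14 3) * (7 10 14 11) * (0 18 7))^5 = (0 8 9 14 12 11 3 15 10 18 17 2 7 4)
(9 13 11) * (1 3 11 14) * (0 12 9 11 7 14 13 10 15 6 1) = (0 12 9 10 15 6 1 3 7 14) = [12, 3, 2, 7, 4, 5, 1, 14, 8, 10, 15, 11, 9, 13, 0, 6]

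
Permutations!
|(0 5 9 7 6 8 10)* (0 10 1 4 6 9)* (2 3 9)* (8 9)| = |(10)(0 5)(1 4 6 9 7 2 3 8)| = 8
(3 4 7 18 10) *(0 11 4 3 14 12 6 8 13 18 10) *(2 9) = [11, 1, 9, 3, 7, 5, 8, 10, 13, 2, 14, 4, 6, 18, 12, 15, 16, 17, 0] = (0 11 4 7 10 14 12 6 8 13 18)(2 9)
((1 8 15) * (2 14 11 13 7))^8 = (1 15 8)(2 13 14 7 11)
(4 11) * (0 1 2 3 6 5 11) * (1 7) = (0 7 1 2 3 6 5 11 4) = [7, 2, 3, 6, 0, 11, 5, 1, 8, 9, 10, 4]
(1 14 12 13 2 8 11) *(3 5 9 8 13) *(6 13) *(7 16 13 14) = (1 7 16 13 2 6 14 12 3 5 9 8 11) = [0, 7, 6, 5, 4, 9, 14, 16, 11, 8, 10, 1, 3, 2, 12, 15, 13]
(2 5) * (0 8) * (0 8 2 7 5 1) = (8)(0 2 1)(5 7) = [2, 0, 1, 3, 4, 7, 6, 5, 8]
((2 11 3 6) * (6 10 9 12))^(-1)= ((2 11 3 10 9 12 6))^(-1)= (2 6 12 9 10 3 11)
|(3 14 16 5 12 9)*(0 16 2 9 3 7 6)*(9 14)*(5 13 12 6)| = |(0 16 13 12 3 9 7 5 6)(2 14)| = 18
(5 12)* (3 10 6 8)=(3 10 6 8)(5 12)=[0, 1, 2, 10, 4, 12, 8, 7, 3, 9, 6, 11, 5]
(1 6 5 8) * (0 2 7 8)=(0 2 7 8 1 6 5)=[2, 6, 7, 3, 4, 0, 5, 8, 1]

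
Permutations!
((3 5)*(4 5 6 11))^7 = (3 11 5 6 4)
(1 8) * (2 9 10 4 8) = (1 2 9 10 4 8) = [0, 2, 9, 3, 8, 5, 6, 7, 1, 10, 4]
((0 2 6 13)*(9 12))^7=((0 2 6 13)(9 12))^7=(0 13 6 2)(9 12)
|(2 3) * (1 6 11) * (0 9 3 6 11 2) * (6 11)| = 12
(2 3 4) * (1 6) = (1 6)(2 3 4) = [0, 6, 3, 4, 2, 5, 1]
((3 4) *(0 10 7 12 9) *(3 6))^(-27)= (0 12 10 9 7)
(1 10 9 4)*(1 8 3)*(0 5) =[5, 10, 2, 1, 8, 0, 6, 7, 3, 4, 9] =(0 5)(1 10 9 4 8 3)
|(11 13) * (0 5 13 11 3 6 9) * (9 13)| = |(0 5 9)(3 6 13)| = 3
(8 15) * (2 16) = (2 16)(8 15) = [0, 1, 16, 3, 4, 5, 6, 7, 15, 9, 10, 11, 12, 13, 14, 8, 2]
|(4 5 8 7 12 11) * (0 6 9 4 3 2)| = |(0 6 9 4 5 8 7 12 11 3 2)| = 11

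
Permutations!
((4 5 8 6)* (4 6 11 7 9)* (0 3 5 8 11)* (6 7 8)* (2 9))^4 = ((0 3 5 11 8)(2 9 4 6 7))^4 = (0 8 11 5 3)(2 7 6 4 9)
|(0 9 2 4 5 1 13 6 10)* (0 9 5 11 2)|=|(0 5 1 13 6 10 9)(2 4 11)|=21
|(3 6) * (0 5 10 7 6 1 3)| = |(0 5 10 7 6)(1 3)| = 10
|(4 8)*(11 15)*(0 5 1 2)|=4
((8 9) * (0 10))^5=(0 10)(8 9)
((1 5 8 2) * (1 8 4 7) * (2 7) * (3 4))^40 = (1 8 4 5 7 2 3)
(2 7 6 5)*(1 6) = [0, 6, 7, 3, 4, 2, 5, 1] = (1 6 5 2 7)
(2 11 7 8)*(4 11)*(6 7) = [0, 1, 4, 3, 11, 5, 7, 8, 2, 9, 10, 6] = (2 4 11 6 7 8)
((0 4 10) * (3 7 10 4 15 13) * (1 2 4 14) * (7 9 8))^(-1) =(0 10 7 8 9 3 13 15)(1 14 4 2)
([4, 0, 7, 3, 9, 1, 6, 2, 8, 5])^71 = (0 4 9 5 1)(2 7)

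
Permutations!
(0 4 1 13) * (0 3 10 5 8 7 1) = (0 4)(1 13 3 10 5 8 7) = [4, 13, 2, 10, 0, 8, 6, 1, 7, 9, 5, 11, 12, 3]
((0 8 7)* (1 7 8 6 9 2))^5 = ((0 6 9 2 1 7))^5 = (0 7 1 2 9 6)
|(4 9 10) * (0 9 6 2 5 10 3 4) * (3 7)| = 9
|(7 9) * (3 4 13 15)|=|(3 4 13 15)(7 9)|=4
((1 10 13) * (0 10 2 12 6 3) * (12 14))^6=(0 12 1)(2 10 6)(3 14 13)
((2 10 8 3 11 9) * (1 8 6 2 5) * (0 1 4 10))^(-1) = (0 2 6 10 4 5 9 11 3 8 1)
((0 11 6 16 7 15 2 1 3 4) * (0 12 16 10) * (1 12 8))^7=(0 10 6 11)(1 8 4 3)(2 16 15 12 7)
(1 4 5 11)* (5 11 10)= [0, 4, 2, 3, 11, 10, 6, 7, 8, 9, 5, 1]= (1 4 11)(5 10)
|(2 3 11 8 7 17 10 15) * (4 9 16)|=|(2 3 11 8 7 17 10 15)(4 9 16)|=24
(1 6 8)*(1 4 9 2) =[0, 6, 1, 3, 9, 5, 8, 7, 4, 2] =(1 6 8 4 9 2)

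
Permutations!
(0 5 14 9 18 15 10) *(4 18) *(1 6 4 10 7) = [5, 6, 2, 3, 18, 14, 4, 1, 8, 10, 0, 11, 12, 13, 9, 7, 16, 17, 15] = (0 5 14 9 10)(1 6 4 18 15 7)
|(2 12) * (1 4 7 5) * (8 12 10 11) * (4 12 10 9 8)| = |(1 12 2 9 8 10 11 4 7 5)| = 10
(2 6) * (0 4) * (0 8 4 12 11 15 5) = [12, 1, 6, 3, 8, 0, 2, 7, 4, 9, 10, 15, 11, 13, 14, 5] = (0 12 11 15 5)(2 6)(4 8)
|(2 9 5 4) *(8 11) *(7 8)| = 12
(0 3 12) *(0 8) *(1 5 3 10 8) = (0 10 8)(1 5 3 12) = [10, 5, 2, 12, 4, 3, 6, 7, 0, 9, 8, 11, 1]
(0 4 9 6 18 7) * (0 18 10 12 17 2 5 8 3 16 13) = (0 4 9 6 10 12 17 2 5 8 3 16 13)(7 18) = [4, 1, 5, 16, 9, 8, 10, 18, 3, 6, 12, 11, 17, 0, 14, 15, 13, 2, 7]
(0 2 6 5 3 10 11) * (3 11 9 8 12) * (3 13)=(0 2 6 5 11)(3 10 9 8 12 13)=[2, 1, 6, 10, 4, 11, 5, 7, 12, 8, 9, 0, 13, 3]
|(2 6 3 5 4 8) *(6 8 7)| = |(2 8)(3 5 4 7 6)| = 10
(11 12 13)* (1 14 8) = (1 14 8)(11 12 13) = [0, 14, 2, 3, 4, 5, 6, 7, 1, 9, 10, 12, 13, 11, 8]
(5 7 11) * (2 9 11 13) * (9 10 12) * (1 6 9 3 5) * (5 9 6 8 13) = (1 8 13 2 10 12 3 9 11)(5 7) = [0, 8, 10, 9, 4, 7, 6, 5, 13, 11, 12, 1, 3, 2]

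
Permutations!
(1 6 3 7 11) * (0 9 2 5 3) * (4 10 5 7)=(0 9 2 7 11 1 6)(3 4 10 5)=[9, 6, 7, 4, 10, 3, 0, 11, 8, 2, 5, 1]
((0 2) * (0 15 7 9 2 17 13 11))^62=(0 13)(2 7)(9 15)(11 17)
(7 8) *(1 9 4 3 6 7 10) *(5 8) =(1 9 4 3 6 7 5 8 10) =[0, 9, 2, 6, 3, 8, 7, 5, 10, 4, 1]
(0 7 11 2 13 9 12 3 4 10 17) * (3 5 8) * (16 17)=[7, 1, 13, 4, 10, 8, 6, 11, 3, 12, 16, 2, 5, 9, 14, 15, 17, 0]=(0 7 11 2 13 9 12 5 8 3 4 10 16 17)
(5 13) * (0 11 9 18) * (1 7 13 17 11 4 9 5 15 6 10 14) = (0 4 9 18)(1 7 13 15 6 10 14)(5 17 11) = [4, 7, 2, 3, 9, 17, 10, 13, 8, 18, 14, 5, 12, 15, 1, 6, 16, 11, 0]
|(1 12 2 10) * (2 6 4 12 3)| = |(1 3 2 10)(4 12 6)| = 12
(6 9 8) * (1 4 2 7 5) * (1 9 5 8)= (1 4 2 7 8 6 5 9)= [0, 4, 7, 3, 2, 9, 5, 8, 6, 1]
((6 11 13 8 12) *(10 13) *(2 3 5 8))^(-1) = ((2 3 5 8 12 6 11 10 13))^(-1) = (2 13 10 11 6 12 8 5 3)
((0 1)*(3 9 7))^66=(9)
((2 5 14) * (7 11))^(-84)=((2 5 14)(7 11))^(-84)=(14)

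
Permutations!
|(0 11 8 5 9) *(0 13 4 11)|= |(4 11 8 5 9 13)|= 6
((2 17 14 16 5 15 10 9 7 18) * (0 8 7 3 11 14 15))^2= (0 7 2 15 9 11 16)(3 14 5 8 18 17 10)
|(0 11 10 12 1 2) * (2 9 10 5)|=4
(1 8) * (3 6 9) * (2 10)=(1 8)(2 10)(3 6 9)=[0, 8, 10, 6, 4, 5, 9, 7, 1, 3, 2]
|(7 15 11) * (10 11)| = 4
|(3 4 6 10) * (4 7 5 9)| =|(3 7 5 9 4 6 10)| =7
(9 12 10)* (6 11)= (6 11)(9 12 10)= [0, 1, 2, 3, 4, 5, 11, 7, 8, 12, 9, 6, 10]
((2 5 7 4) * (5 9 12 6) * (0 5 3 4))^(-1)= (0 7 5)(2 4 3 6 12 9)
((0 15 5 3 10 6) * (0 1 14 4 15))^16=((1 14 4 15 5 3 10 6))^16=(15)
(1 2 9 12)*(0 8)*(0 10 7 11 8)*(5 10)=(1 2 9 12)(5 10 7 11 8)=[0, 2, 9, 3, 4, 10, 6, 11, 5, 12, 7, 8, 1]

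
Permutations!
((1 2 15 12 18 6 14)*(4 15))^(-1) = (1 14 6 18 12 15 4 2) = ((1 2 4 15 12 18 6 14))^(-1)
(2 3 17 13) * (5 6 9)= (2 3 17 13)(5 6 9)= [0, 1, 3, 17, 4, 6, 9, 7, 8, 5, 10, 11, 12, 2, 14, 15, 16, 13]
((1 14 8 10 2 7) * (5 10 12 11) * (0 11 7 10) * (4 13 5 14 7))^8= ((0 11 14 8 12 4 13 5)(1 7)(2 10))^8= (14)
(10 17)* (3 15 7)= (3 15 7)(10 17)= [0, 1, 2, 15, 4, 5, 6, 3, 8, 9, 17, 11, 12, 13, 14, 7, 16, 10]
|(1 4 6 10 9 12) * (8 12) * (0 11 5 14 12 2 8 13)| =22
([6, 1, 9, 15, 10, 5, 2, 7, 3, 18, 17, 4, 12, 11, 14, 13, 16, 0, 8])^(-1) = [17, 1, 6, 8, 11, 5, 0, 7, 18, 2, 4, 13, 12, 15, 14, 3, 16, 10, 9]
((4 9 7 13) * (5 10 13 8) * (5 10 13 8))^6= (4 9 7 5 13)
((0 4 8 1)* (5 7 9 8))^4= (0 9 4 8 5 1 7)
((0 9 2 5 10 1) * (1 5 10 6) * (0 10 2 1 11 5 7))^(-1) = ((0 9 1 10 7)(5 6 11))^(-1) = (0 7 10 1 9)(5 11 6)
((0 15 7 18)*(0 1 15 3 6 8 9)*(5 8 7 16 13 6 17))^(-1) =((0 3 17 5 8 9)(1 15 16 13 6 7 18))^(-1) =(0 9 8 5 17 3)(1 18 7 6 13 16 15)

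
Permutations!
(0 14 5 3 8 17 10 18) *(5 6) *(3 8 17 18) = (0 14 6 5 8 18)(3 17 10) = [14, 1, 2, 17, 4, 8, 5, 7, 18, 9, 3, 11, 12, 13, 6, 15, 16, 10, 0]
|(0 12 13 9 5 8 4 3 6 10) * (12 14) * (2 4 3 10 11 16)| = |(0 14 12 13 9 5 8 3 6 11 16 2 4 10)| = 14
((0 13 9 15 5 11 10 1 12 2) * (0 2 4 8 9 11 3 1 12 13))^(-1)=(1 3 5 15 9 8 4 12 10 11 13)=((1 13 11 10 12 4 8 9 15 5 3))^(-1)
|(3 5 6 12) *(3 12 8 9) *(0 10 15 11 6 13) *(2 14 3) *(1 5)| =|(0 10 15 11 6 8 9 2 14 3 1 5 13)| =13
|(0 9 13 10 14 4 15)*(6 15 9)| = |(0 6 15)(4 9 13 10 14)| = 15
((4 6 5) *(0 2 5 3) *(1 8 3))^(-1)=((0 2 5 4 6 1 8 3))^(-1)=(0 3 8 1 6 4 5 2)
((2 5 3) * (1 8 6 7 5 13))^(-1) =(1 13 2 3 5 7 6 8)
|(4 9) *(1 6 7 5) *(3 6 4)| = 7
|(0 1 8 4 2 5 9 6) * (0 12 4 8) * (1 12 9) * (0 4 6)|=4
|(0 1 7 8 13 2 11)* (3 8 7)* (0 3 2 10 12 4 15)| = 11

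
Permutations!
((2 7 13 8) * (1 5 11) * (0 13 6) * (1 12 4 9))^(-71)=(0 13 8 2 7 6)(1 5 11 12 4 9)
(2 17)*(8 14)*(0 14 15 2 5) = [14, 1, 17, 3, 4, 0, 6, 7, 15, 9, 10, 11, 12, 13, 8, 2, 16, 5] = (0 14 8 15 2 17 5)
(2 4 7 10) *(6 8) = [0, 1, 4, 3, 7, 5, 8, 10, 6, 9, 2] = (2 4 7 10)(6 8)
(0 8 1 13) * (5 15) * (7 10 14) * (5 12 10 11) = (0 8 1 13)(5 15 12 10 14 7 11) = [8, 13, 2, 3, 4, 15, 6, 11, 1, 9, 14, 5, 10, 0, 7, 12]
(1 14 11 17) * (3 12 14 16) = (1 16 3 12 14 11 17) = [0, 16, 2, 12, 4, 5, 6, 7, 8, 9, 10, 17, 14, 13, 11, 15, 3, 1]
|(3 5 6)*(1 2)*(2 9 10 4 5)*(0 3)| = |(0 3 2 1 9 10 4 5 6)| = 9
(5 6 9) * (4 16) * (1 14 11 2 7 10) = (1 14 11 2 7 10)(4 16)(5 6 9) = [0, 14, 7, 3, 16, 6, 9, 10, 8, 5, 1, 2, 12, 13, 11, 15, 4]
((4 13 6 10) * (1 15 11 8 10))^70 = ((1 15 11 8 10 4 13 6))^70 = (1 13 10 11)(4 8 15 6)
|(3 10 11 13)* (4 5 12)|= 12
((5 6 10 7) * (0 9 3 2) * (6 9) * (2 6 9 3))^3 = (3 7 6 5 10)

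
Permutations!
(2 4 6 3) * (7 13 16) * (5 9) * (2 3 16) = (2 4 6 16 7 13)(5 9) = [0, 1, 4, 3, 6, 9, 16, 13, 8, 5, 10, 11, 12, 2, 14, 15, 7]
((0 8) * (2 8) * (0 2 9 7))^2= (0 7 9)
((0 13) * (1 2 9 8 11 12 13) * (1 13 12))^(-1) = ((0 13)(1 2 9 8 11))^(-1) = (0 13)(1 11 8 9 2)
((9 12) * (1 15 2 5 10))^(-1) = ((1 15 2 5 10)(9 12))^(-1) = (1 10 5 2 15)(9 12)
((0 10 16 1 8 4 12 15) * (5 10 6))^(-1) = ((0 6 5 10 16 1 8 4 12 15))^(-1) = (0 15 12 4 8 1 16 10 5 6)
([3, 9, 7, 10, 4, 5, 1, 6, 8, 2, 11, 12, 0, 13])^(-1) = [12, 6, 9, 0, 4, 5, 7, 2, 8, 1, 3, 10, 11, 13]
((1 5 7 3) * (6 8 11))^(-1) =(1 3 7 5)(6 11 8)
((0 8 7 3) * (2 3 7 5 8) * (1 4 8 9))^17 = ((0 2 3)(1 4 8 5 9))^17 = (0 3 2)(1 8 9 4 5)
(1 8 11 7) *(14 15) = (1 8 11 7)(14 15) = [0, 8, 2, 3, 4, 5, 6, 1, 11, 9, 10, 7, 12, 13, 15, 14]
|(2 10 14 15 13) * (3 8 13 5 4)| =|(2 10 14 15 5 4 3 8 13)| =9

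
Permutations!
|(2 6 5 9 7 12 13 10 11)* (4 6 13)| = |(2 13 10 11)(4 6 5 9 7 12)| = 12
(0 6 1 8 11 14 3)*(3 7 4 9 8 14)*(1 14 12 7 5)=(0 6 14 5 1 12 7 4 9 8 11 3)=[6, 12, 2, 0, 9, 1, 14, 4, 11, 8, 10, 3, 7, 13, 5]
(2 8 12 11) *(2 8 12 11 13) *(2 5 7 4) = (2 12 13 5 7 4)(8 11) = [0, 1, 12, 3, 2, 7, 6, 4, 11, 9, 10, 8, 13, 5]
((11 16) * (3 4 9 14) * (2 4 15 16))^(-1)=((2 4 9 14 3 15 16 11))^(-1)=(2 11 16 15 3 14 9 4)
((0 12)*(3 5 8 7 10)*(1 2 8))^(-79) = ((0 12)(1 2 8 7 10 3 5))^(-79) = (0 12)(1 3 7 2 5 10 8)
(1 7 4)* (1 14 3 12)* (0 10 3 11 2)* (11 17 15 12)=[10, 7, 0, 11, 14, 5, 6, 4, 8, 9, 3, 2, 1, 13, 17, 12, 16, 15]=(0 10 3 11 2)(1 7 4 14 17 15 12)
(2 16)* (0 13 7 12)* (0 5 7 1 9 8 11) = (0 13 1 9 8 11)(2 16)(5 7 12) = [13, 9, 16, 3, 4, 7, 6, 12, 11, 8, 10, 0, 5, 1, 14, 15, 2]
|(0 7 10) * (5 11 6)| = |(0 7 10)(5 11 6)| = 3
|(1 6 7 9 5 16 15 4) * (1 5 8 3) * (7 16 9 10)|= |(1 6 16 15 4 5 9 8 3)(7 10)|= 18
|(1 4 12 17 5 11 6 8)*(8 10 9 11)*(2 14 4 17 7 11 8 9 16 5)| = |(1 17 2 14 4 12 7 11 6 10 16 5 9 8)| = 14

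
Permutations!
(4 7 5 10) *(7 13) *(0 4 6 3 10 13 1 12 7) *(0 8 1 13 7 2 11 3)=[4, 12, 11, 10, 13, 7, 0, 5, 1, 9, 6, 3, 2, 8]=(0 4 13 8 1 12 2 11 3 10 6)(5 7)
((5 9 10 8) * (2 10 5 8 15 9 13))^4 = ((2 10 15 9 5 13))^4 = (2 5 15)(9 10 13)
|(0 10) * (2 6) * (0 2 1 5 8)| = 7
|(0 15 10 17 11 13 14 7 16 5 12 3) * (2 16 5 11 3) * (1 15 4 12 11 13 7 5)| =|(0 4 12 2 16 13 14 5 11 7 1 15 10 17 3)| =15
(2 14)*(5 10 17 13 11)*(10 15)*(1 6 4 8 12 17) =(1 6 4 8 12 17 13 11 5 15 10)(2 14) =[0, 6, 14, 3, 8, 15, 4, 7, 12, 9, 1, 5, 17, 11, 2, 10, 16, 13]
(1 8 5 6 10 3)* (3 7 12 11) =[0, 8, 2, 1, 4, 6, 10, 12, 5, 9, 7, 3, 11] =(1 8 5 6 10 7 12 11 3)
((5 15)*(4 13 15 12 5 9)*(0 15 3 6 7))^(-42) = (0 6 13 9)(3 4 15 7)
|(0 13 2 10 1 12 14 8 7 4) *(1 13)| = 21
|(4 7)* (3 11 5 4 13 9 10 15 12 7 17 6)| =6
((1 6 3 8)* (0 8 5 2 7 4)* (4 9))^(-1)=((0 8 1 6 3 5 2 7 9 4))^(-1)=(0 4 9 7 2 5 3 6 1 8)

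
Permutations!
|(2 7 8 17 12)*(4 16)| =10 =|(2 7 8 17 12)(4 16)|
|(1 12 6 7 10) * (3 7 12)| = 4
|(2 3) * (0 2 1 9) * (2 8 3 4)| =10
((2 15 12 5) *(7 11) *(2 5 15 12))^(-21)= ((2 12 15)(7 11))^(-21)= (15)(7 11)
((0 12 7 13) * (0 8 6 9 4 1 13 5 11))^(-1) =((0 12 7 5 11)(1 13 8 6 9 4))^(-1) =(0 11 5 7 12)(1 4 9 6 8 13)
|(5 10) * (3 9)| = |(3 9)(5 10)| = 2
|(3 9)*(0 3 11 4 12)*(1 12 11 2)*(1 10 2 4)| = 14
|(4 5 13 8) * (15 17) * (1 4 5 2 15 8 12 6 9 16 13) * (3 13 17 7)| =|(1 4 2 15 7 3 13 12 6 9 16 17 8 5)| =14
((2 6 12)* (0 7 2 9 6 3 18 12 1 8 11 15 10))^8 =(0 1 3 15 9 7 8 18 10 6 2 11 12)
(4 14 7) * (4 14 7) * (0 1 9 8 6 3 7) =(0 1 9 8 6 3 7 14 4) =[1, 9, 2, 7, 0, 5, 3, 14, 6, 8, 10, 11, 12, 13, 4]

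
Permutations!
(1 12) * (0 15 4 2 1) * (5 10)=(0 15 4 2 1 12)(5 10)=[15, 12, 1, 3, 2, 10, 6, 7, 8, 9, 5, 11, 0, 13, 14, 4]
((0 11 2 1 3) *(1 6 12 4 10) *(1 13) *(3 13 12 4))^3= (0 6 12 11 4 3 2 10)(1 13)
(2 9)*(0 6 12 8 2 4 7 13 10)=(0 6 12 8 2 9 4 7 13 10)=[6, 1, 9, 3, 7, 5, 12, 13, 2, 4, 0, 11, 8, 10]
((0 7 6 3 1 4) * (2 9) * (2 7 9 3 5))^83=((0 9 7 6 5 2 3 1 4))^83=(0 7 5 3 4 9 6 2 1)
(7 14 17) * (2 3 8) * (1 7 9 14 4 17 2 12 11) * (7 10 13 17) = (1 10 13 17 9 14 2 3 8 12 11)(4 7) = [0, 10, 3, 8, 7, 5, 6, 4, 12, 14, 13, 1, 11, 17, 2, 15, 16, 9]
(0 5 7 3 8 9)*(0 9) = [5, 1, 2, 8, 4, 7, 6, 3, 0, 9] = (9)(0 5 7 3 8)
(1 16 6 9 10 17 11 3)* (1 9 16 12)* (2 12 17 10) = (1 17 11 3 9 2 12)(6 16) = [0, 17, 12, 9, 4, 5, 16, 7, 8, 2, 10, 3, 1, 13, 14, 15, 6, 11]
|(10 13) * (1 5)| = 2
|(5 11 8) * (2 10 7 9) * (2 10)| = |(5 11 8)(7 9 10)| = 3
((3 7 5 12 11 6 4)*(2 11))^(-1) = (2 12 5 7 3 4 6 11)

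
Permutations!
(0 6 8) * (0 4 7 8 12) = [6, 1, 2, 3, 7, 5, 12, 8, 4, 9, 10, 11, 0] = (0 6 12)(4 7 8)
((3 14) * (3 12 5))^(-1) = (3 5 12 14)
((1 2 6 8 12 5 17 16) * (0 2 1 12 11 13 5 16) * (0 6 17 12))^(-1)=(0 16 12 5 13 11 8 6 17 2)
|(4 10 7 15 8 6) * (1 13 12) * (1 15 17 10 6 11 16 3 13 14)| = |(1 14)(3 13 12 15 8 11 16)(4 6)(7 17 10)| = 42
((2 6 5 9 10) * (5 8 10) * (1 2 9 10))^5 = ((1 2 6 8)(5 10 9))^5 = (1 2 6 8)(5 9 10)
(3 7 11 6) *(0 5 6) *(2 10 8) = (0 5 6 3 7 11)(2 10 8) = [5, 1, 10, 7, 4, 6, 3, 11, 2, 9, 8, 0]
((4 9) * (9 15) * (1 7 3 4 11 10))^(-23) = ((1 7 3 4 15 9 11 10))^(-23) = (1 7 3 4 15 9 11 10)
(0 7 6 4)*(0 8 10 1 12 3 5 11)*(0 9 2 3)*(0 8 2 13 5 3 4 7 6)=[6, 12, 4, 3, 2, 11, 7, 0, 10, 13, 1, 9, 8, 5]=(0 6 7)(1 12 8 10)(2 4)(5 11 9 13)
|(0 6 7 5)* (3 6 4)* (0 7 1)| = 10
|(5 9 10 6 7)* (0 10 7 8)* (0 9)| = 7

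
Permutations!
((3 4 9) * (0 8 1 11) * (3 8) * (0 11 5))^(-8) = (11)(0 5 1 8 9 4 3)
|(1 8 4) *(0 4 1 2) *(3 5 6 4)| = |(0 3 5 6 4 2)(1 8)| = 6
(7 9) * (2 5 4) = (2 5 4)(7 9) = [0, 1, 5, 3, 2, 4, 6, 9, 8, 7]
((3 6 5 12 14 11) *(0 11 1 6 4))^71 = (0 4 3 11)(1 6 5 12 14) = ((0 11 3 4)(1 6 5 12 14))^71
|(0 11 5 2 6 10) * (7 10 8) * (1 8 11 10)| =12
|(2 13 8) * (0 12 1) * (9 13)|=|(0 12 1)(2 9 13 8)|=12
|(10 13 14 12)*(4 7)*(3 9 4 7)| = 12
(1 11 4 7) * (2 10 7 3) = (1 11 4 3 2 10 7) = [0, 11, 10, 2, 3, 5, 6, 1, 8, 9, 7, 4]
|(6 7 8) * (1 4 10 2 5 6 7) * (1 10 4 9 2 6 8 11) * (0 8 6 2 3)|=|(0 8 7 11 1 9 3)(2 5 6 10)|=28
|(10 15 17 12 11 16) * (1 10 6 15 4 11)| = 9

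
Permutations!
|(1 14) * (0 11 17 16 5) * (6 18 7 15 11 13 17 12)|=30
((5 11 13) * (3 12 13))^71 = ((3 12 13 5 11))^71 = (3 12 13 5 11)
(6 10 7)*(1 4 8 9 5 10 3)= [0, 4, 2, 1, 8, 10, 3, 6, 9, 5, 7]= (1 4 8 9 5 10 7 6 3)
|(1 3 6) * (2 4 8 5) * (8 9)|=15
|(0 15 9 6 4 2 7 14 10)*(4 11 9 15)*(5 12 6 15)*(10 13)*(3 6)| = |(0 4 2 7 14 13 10)(3 6 11 9 15 5 12)| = 7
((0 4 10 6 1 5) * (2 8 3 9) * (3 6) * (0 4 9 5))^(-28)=(10)(0 2 6)(1 9 8)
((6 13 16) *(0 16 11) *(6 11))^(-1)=(0 11 16)(6 13)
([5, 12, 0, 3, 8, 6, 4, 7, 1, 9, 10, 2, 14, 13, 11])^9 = (0 2 11 14 12 1 8 4 6 5)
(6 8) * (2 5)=(2 5)(6 8)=[0, 1, 5, 3, 4, 2, 8, 7, 6]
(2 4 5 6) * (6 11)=(2 4 5 11 6)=[0, 1, 4, 3, 5, 11, 2, 7, 8, 9, 10, 6]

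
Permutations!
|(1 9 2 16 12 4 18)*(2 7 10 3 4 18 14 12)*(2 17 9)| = |(1 2 16 17 9 7 10 3 4 14 12 18)| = 12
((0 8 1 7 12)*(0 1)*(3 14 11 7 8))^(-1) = (0 8 1 12 7 11 14 3)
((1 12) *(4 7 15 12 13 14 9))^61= (1 7 14 12 4 13 15 9)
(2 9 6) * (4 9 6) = (2 6)(4 9) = [0, 1, 6, 3, 9, 5, 2, 7, 8, 4]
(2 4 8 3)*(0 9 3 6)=[9, 1, 4, 2, 8, 5, 0, 7, 6, 3]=(0 9 3 2 4 8 6)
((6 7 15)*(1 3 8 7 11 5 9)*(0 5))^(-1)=(0 11 6 15 7 8 3 1 9 5)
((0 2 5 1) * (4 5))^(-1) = ((0 2 4 5 1))^(-1) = (0 1 5 4 2)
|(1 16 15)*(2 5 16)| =|(1 2 5 16 15)| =5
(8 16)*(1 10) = (1 10)(8 16) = [0, 10, 2, 3, 4, 5, 6, 7, 16, 9, 1, 11, 12, 13, 14, 15, 8]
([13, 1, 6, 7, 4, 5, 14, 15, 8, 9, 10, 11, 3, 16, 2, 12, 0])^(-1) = (0 16 13)(2 14 6)(3 12 15 7)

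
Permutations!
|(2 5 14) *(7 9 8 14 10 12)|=|(2 5 10 12 7 9 8 14)|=8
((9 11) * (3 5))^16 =(11)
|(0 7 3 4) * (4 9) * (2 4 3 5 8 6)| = 14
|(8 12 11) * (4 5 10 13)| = 12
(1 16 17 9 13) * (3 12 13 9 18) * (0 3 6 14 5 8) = [3, 16, 2, 12, 4, 8, 14, 7, 0, 9, 10, 11, 13, 1, 5, 15, 17, 18, 6] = (0 3 12 13 1 16 17 18 6 14 5 8)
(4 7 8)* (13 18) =[0, 1, 2, 3, 7, 5, 6, 8, 4, 9, 10, 11, 12, 18, 14, 15, 16, 17, 13] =(4 7 8)(13 18)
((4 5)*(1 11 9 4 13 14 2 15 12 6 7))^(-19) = (1 13 6 4 15 11 14 7 5 12 9 2)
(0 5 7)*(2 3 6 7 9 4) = (0 5 9 4 2 3 6 7) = [5, 1, 3, 6, 2, 9, 7, 0, 8, 4]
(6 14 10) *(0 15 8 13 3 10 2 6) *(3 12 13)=(0 15 8 3 10)(2 6 14)(12 13)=[15, 1, 6, 10, 4, 5, 14, 7, 3, 9, 0, 11, 13, 12, 2, 8]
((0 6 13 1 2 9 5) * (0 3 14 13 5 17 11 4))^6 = ((0 6 5 3 14 13 1 2 9 17 11 4))^6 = (0 1)(2 6)(3 17)(4 13)(5 9)(11 14)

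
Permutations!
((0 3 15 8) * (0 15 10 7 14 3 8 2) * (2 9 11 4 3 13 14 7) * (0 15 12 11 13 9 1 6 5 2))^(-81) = ((0 8 12 11 4 3 10)(1 6 5 2 15)(9 13 14))^(-81) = (0 11 10 12 3 8 4)(1 15 2 5 6)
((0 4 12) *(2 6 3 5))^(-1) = ((0 4 12)(2 6 3 5))^(-1) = (0 12 4)(2 5 3 6)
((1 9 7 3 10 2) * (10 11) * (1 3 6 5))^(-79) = (1 9 7 6 5)(2 3 11 10)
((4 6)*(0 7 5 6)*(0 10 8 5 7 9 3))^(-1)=(0 3 9)(4 6 5 8 10)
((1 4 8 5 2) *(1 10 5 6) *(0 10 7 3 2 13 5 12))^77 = ((0 10 12)(1 4 8 6)(2 7 3)(5 13))^77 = (0 12 10)(1 4 8 6)(2 3 7)(5 13)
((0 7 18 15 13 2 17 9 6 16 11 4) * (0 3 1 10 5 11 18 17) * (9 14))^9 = (0 13 18 6 14 7 2 15 16 9 17)(1 11)(3 5)(4 10)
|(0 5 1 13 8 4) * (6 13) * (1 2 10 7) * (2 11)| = 11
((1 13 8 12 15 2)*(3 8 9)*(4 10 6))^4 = (1 8)(2 3)(4 10 6)(9 15)(12 13)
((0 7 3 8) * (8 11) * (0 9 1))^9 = ((0 7 3 11 8 9 1))^9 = (0 3 8 1 7 11 9)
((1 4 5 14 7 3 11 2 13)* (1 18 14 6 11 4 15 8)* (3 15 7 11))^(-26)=(1 15)(2 11 14 18 13)(3 5)(4 6)(7 8)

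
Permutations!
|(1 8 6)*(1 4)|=|(1 8 6 4)|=4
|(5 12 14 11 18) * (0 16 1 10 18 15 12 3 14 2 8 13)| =|(0 16 1 10 18 5 3 14 11 15 12 2 8 13)| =14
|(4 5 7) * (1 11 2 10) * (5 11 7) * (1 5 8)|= |(1 7 4 11 2 10 5 8)|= 8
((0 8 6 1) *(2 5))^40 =(8)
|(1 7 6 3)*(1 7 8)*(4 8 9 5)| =15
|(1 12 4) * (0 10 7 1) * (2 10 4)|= 10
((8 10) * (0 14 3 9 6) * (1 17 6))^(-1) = ((0 14 3 9 1 17 6)(8 10))^(-1) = (0 6 17 1 9 3 14)(8 10)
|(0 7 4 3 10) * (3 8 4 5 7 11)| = 4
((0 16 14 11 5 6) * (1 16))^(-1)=((0 1 16 14 11 5 6))^(-1)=(0 6 5 11 14 16 1)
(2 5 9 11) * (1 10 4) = [0, 10, 5, 3, 1, 9, 6, 7, 8, 11, 4, 2] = (1 10 4)(2 5 9 11)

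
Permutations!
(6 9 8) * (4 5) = [0, 1, 2, 3, 5, 4, 9, 7, 6, 8] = (4 5)(6 9 8)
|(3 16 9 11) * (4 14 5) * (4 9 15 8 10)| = |(3 16 15 8 10 4 14 5 9 11)| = 10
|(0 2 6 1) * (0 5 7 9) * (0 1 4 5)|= 8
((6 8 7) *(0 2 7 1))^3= (0 6)(1 7)(2 8)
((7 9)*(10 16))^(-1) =(7 9)(10 16)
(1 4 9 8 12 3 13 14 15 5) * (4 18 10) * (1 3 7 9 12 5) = [0, 18, 2, 13, 12, 3, 6, 9, 5, 8, 4, 11, 7, 14, 15, 1, 16, 17, 10] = (1 18 10 4 12 7 9 8 5 3 13 14 15)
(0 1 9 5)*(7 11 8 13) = (0 1 9 5)(7 11 8 13) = [1, 9, 2, 3, 4, 0, 6, 11, 13, 5, 10, 8, 12, 7]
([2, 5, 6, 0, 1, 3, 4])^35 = [0, 1, 2, 3, 4, 5, 6]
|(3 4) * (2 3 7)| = |(2 3 4 7)| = 4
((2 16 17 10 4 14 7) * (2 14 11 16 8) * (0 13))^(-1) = (0 13)(2 8)(4 10 17 16 11)(7 14)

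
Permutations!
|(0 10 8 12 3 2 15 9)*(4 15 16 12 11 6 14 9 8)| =|(0 10 4 15 8 11 6 14 9)(2 16 12 3)| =36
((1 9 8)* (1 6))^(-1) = (1 6 8 9)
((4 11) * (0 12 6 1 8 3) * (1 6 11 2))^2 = (0 11 2 8)(1 3 12 4)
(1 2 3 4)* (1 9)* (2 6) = (1 6 2 3 4 9) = [0, 6, 3, 4, 9, 5, 2, 7, 8, 1]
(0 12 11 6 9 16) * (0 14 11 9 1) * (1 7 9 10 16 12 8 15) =(0 8 15 1)(6 7 9 12 10 16 14 11) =[8, 0, 2, 3, 4, 5, 7, 9, 15, 12, 16, 6, 10, 13, 11, 1, 14]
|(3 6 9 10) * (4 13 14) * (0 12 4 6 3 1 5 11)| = |(0 12 4 13 14 6 9 10 1 5 11)| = 11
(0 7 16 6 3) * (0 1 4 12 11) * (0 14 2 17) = (0 7 16 6 3 1 4 12 11 14 2 17) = [7, 4, 17, 1, 12, 5, 3, 16, 8, 9, 10, 14, 11, 13, 2, 15, 6, 0]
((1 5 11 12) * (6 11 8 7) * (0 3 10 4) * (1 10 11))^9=(0 12)(1 6 7 8 5)(3 10)(4 11)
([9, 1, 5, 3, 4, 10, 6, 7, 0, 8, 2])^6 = (10)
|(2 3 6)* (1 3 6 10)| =|(1 3 10)(2 6)| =6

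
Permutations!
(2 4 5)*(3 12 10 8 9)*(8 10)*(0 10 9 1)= (0 10 9 3 12 8 1)(2 4 5)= [10, 0, 4, 12, 5, 2, 6, 7, 1, 3, 9, 11, 8]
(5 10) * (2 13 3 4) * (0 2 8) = (0 2 13 3 4 8)(5 10) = [2, 1, 13, 4, 8, 10, 6, 7, 0, 9, 5, 11, 12, 3]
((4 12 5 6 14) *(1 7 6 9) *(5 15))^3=(1 14 15)(4 5 7)(6 12 9)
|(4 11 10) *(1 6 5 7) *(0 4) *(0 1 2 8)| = |(0 4 11 10 1 6 5 7 2 8)| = 10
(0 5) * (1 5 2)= [2, 5, 1, 3, 4, 0]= (0 2 1 5)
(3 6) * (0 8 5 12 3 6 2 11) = (0 8 5 12 3 2 11) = [8, 1, 11, 2, 4, 12, 6, 7, 5, 9, 10, 0, 3]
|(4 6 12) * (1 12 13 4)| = |(1 12)(4 6 13)| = 6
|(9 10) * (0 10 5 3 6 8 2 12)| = 9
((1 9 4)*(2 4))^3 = (1 4 2 9) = ((1 9 2 4))^3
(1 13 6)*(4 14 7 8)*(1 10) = (1 13 6 10)(4 14 7 8) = [0, 13, 2, 3, 14, 5, 10, 8, 4, 9, 1, 11, 12, 6, 7]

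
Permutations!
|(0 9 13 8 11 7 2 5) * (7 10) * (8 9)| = 14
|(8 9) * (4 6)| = |(4 6)(8 9)| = 2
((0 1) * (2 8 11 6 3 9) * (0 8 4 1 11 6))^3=((0 11)(1 8 6 3 9 2 4))^3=(0 11)(1 3 4 6 2 8 9)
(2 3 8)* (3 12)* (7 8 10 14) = (2 12 3 10 14 7 8) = [0, 1, 12, 10, 4, 5, 6, 8, 2, 9, 14, 11, 3, 13, 7]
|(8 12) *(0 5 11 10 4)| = |(0 5 11 10 4)(8 12)| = 10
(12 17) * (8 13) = (8 13)(12 17) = [0, 1, 2, 3, 4, 5, 6, 7, 13, 9, 10, 11, 17, 8, 14, 15, 16, 12]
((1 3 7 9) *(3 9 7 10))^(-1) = (1 9)(3 10)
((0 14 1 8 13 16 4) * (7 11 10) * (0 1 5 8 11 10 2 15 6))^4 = ((0 14 5 8 13 16 4 1 11 2 15 6)(7 10))^4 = (0 13 11)(1 6 8)(2 14 16)(4 15 5)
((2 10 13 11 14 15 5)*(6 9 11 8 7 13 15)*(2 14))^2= (2 15 14 9)(5 6 11 10)(7 8 13)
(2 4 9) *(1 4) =[0, 4, 1, 3, 9, 5, 6, 7, 8, 2] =(1 4 9 2)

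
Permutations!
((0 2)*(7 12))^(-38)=((0 2)(7 12))^(-38)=(12)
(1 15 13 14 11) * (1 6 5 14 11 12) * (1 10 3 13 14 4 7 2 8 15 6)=[0, 6, 8, 13, 7, 4, 5, 2, 15, 9, 3, 1, 10, 11, 12, 14]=(1 6 5 4 7 2 8 15 14 12 10 3 13 11)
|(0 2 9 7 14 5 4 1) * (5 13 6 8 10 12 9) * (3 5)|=24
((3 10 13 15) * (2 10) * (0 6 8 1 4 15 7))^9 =(0 13 2 15 1 6 7 10 3 4 8)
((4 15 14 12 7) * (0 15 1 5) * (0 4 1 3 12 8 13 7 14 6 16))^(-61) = (0 16 6 15)(1 4 12 8 7 5 3 14 13)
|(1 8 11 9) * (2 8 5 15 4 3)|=|(1 5 15 4 3 2 8 11 9)|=9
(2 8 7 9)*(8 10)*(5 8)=(2 10 5 8 7 9)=[0, 1, 10, 3, 4, 8, 6, 9, 7, 2, 5]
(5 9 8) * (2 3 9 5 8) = [0, 1, 3, 9, 4, 5, 6, 7, 8, 2] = (2 3 9)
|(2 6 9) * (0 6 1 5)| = 6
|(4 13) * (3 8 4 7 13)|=6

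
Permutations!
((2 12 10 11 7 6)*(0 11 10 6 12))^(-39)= (0 12)(2 7)(6 11)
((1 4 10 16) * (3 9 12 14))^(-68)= ((1 4 10 16)(3 9 12 14))^(-68)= (16)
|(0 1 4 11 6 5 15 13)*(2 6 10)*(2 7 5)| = 18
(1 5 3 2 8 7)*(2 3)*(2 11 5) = (1 2 8 7)(5 11) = [0, 2, 8, 3, 4, 11, 6, 1, 7, 9, 10, 5]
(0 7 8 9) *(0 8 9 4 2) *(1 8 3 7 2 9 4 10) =[2, 8, 0, 7, 9, 5, 6, 4, 10, 3, 1] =(0 2)(1 8 10)(3 7 4 9)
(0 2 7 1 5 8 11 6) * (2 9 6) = (0 9 6)(1 5 8 11 2 7) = [9, 5, 7, 3, 4, 8, 0, 1, 11, 6, 10, 2]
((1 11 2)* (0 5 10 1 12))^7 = ((0 5 10 1 11 2 12))^7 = (12)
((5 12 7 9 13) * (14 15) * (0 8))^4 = (15)(5 13 9 7 12)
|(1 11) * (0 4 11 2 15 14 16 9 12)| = |(0 4 11 1 2 15 14 16 9 12)| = 10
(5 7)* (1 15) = [0, 15, 2, 3, 4, 7, 6, 5, 8, 9, 10, 11, 12, 13, 14, 1] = (1 15)(5 7)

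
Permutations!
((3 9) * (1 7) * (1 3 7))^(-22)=((3 9 7))^(-22)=(3 7 9)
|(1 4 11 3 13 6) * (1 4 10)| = |(1 10)(3 13 6 4 11)| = 10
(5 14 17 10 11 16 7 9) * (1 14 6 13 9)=(1 14 17 10 11 16 7)(5 6 13 9)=[0, 14, 2, 3, 4, 6, 13, 1, 8, 5, 11, 16, 12, 9, 17, 15, 7, 10]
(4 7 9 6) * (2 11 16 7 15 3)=(2 11 16 7 9 6 4 15 3)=[0, 1, 11, 2, 15, 5, 4, 9, 8, 6, 10, 16, 12, 13, 14, 3, 7]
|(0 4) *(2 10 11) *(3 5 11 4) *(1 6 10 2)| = |(0 3 5 11 1 6 10 4)| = 8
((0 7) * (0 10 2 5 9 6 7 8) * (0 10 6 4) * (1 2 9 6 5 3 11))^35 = (1 11 3 2)(5 7 6)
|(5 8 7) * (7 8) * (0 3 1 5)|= 5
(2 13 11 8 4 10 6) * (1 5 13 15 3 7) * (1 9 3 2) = (1 5 13 11 8 4 10 6)(2 15)(3 7 9) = [0, 5, 15, 7, 10, 13, 1, 9, 4, 3, 6, 8, 12, 11, 14, 2]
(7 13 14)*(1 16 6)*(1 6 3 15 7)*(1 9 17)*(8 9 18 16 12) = (1 12 8 9 17)(3 15 7 13 14 18 16) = [0, 12, 2, 15, 4, 5, 6, 13, 9, 17, 10, 11, 8, 14, 18, 7, 3, 1, 16]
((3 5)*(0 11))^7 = ((0 11)(3 5))^7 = (0 11)(3 5)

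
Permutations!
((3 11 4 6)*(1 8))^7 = (1 8)(3 6 4 11)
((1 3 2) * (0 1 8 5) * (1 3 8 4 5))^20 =((0 3 2 4 5)(1 8))^20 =(8)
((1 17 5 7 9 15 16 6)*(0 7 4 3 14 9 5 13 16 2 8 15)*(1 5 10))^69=((0 7 10 1 17 13 16 6 5 4 3 14 9)(2 8 15))^69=(0 17 5 9 1 6 14 10 16 3 7 13 4)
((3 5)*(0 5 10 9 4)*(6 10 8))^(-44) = ((0 5 3 8 6 10 9 4))^(-44) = (0 6)(3 9)(4 8)(5 10)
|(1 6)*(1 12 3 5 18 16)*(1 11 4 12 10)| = |(1 6 10)(3 5 18 16 11 4 12)| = 21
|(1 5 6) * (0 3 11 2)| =12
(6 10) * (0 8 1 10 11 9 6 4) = (0 8 1 10 4)(6 11 9) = [8, 10, 2, 3, 0, 5, 11, 7, 1, 6, 4, 9]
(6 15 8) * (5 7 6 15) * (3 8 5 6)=[0, 1, 2, 8, 4, 7, 6, 3, 15, 9, 10, 11, 12, 13, 14, 5]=(3 8 15 5 7)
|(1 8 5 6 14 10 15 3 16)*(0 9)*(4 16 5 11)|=30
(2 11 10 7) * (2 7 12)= (2 11 10 12)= [0, 1, 11, 3, 4, 5, 6, 7, 8, 9, 12, 10, 2]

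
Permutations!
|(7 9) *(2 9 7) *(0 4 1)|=|(0 4 1)(2 9)|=6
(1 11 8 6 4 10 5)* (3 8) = [0, 11, 2, 8, 10, 1, 4, 7, 6, 9, 5, 3] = (1 11 3 8 6 4 10 5)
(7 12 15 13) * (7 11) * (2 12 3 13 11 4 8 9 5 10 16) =[0, 1, 12, 13, 8, 10, 6, 3, 9, 5, 16, 7, 15, 4, 14, 11, 2] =(2 12 15 11 7 3 13 4 8 9 5 10 16)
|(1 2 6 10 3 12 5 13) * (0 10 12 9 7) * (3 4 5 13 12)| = |(0 10 4 5 12 13 1 2 6 3 9 7)| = 12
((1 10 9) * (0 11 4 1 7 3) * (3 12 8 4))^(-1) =((0 11 3)(1 10 9 7 12 8 4))^(-1) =(0 3 11)(1 4 8 12 7 9 10)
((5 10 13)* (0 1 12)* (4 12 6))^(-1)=((0 1 6 4 12)(5 10 13))^(-1)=(0 12 4 6 1)(5 13 10)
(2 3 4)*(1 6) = (1 6)(2 3 4) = [0, 6, 3, 4, 2, 5, 1]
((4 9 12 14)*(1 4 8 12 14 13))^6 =(1 13 12 8 14 9 4)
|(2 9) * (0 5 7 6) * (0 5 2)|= |(0 2 9)(5 7 6)|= 3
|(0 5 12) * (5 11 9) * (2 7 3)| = |(0 11 9 5 12)(2 7 3)| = 15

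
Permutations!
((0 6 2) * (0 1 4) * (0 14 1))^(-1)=((0 6 2)(1 4 14))^(-1)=(0 2 6)(1 14 4)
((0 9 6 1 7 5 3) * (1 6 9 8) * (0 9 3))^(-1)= (0 5 7 1 8)(3 9)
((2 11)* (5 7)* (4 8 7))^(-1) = (2 11)(4 5 7 8)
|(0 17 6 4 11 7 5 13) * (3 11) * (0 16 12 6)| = |(0 17)(3 11 7 5 13 16 12 6 4)| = 18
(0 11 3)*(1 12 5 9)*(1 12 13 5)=(0 11 3)(1 13 5 9 12)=[11, 13, 2, 0, 4, 9, 6, 7, 8, 12, 10, 3, 1, 5]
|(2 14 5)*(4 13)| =|(2 14 5)(4 13)| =6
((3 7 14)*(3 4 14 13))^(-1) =((3 7 13)(4 14))^(-1) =(3 13 7)(4 14)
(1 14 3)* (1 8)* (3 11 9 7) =[0, 14, 2, 8, 4, 5, 6, 3, 1, 7, 10, 9, 12, 13, 11] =(1 14 11 9 7 3 8)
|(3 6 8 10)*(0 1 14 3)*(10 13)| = 8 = |(0 1 14 3 6 8 13 10)|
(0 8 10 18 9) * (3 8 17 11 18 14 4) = (0 17 11 18 9)(3 8 10 14 4) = [17, 1, 2, 8, 3, 5, 6, 7, 10, 0, 14, 18, 12, 13, 4, 15, 16, 11, 9]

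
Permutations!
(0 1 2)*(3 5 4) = (0 1 2)(3 5 4) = [1, 2, 0, 5, 3, 4]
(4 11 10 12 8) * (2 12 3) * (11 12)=(2 11 10 3)(4 12 8)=[0, 1, 11, 2, 12, 5, 6, 7, 4, 9, 3, 10, 8]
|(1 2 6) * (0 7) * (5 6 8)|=10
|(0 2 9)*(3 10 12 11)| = |(0 2 9)(3 10 12 11)| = 12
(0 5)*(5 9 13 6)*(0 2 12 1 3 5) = (0 9 13 6)(1 3 5 2 12) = [9, 3, 12, 5, 4, 2, 0, 7, 8, 13, 10, 11, 1, 6]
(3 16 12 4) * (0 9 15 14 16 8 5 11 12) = (0 9 15 14 16)(3 8 5 11 12 4) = [9, 1, 2, 8, 3, 11, 6, 7, 5, 15, 10, 12, 4, 13, 16, 14, 0]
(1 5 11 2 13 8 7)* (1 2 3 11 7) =(1 5 7 2 13 8)(3 11) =[0, 5, 13, 11, 4, 7, 6, 2, 1, 9, 10, 3, 12, 8]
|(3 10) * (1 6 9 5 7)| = |(1 6 9 5 7)(3 10)| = 10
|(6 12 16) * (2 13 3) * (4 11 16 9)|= |(2 13 3)(4 11 16 6 12 9)|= 6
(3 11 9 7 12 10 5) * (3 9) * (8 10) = [0, 1, 2, 11, 4, 9, 6, 12, 10, 7, 5, 3, 8] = (3 11)(5 9 7 12 8 10)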